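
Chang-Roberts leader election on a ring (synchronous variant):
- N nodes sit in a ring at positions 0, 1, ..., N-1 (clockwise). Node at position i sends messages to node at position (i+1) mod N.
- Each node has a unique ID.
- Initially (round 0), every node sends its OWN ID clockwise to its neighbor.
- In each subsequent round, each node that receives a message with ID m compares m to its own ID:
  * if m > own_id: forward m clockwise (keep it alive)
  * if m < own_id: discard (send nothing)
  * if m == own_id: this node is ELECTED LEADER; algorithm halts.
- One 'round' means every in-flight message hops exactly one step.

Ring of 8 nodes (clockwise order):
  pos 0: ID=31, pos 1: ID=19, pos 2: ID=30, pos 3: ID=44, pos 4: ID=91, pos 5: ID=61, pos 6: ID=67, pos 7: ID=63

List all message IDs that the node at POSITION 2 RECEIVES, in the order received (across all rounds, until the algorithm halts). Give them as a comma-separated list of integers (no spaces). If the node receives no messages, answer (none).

Round 1: pos1(id19) recv 31: fwd; pos2(id30) recv 19: drop; pos3(id44) recv 30: drop; pos4(id91) recv 44: drop; pos5(id61) recv 91: fwd; pos6(id67) recv 61: drop; pos7(id63) recv 67: fwd; pos0(id31) recv 63: fwd
Round 2: pos2(id30) recv 31: fwd; pos6(id67) recv 91: fwd; pos0(id31) recv 67: fwd; pos1(id19) recv 63: fwd
Round 3: pos3(id44) recv 31: drop; pos7(id63) recv 91: fwd; pos1(id19) recv 67: fwd; pos2(id30) recv 63: fwd
Round 4: pos0(id31) recv 91: fwd; pos2(id30) recv 67: fwd; pos3(id44) recv 63: fwd
Round 5: pos1(id19) recv 91: fwd; pos3(id44) recv 67: fwd; pos4(id91) recv 63: drop
Round 6: pos2(id30) recv 91: fwd; pos4(id91) recv 67: drop
Round 7: pos3(id44) recv 91: fwd
Round 8: pos4(id91) recv 91: ELECTED

Answer: 19,31,63,67,91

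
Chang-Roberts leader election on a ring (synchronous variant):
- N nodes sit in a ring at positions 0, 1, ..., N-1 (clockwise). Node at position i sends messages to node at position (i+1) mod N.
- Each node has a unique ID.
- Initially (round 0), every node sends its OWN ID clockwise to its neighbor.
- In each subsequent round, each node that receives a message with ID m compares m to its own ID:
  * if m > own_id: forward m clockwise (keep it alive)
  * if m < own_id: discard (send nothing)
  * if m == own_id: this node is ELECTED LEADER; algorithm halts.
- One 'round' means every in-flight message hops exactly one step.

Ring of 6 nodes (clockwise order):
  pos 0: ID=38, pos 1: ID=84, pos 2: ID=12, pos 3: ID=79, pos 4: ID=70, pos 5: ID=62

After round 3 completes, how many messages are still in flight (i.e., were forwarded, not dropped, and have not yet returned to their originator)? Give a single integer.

Answer: 2

Derivation:
Round 1: pos1(id84) recv 38: drop; pos2(id12) recv 84: fwd; pos3(id79) recv 12: drop; pos4(id70) recv 79: fwd; pos5(id62) recv 70: fwd; pos0(id38) recv 62: fwd
Round 2: pos3(id79) recv 84: fwd; pos5(id62) recv 79: fwd; pos0(id38) recv 70: fwd; pos1(id84) recv 62: drop
Round 3: pos4(id70) recv 84: fwd; pos0(id38) recv 79: fwd; pos1(id84) recv 70: drop
After round 3: 2 messages still in flight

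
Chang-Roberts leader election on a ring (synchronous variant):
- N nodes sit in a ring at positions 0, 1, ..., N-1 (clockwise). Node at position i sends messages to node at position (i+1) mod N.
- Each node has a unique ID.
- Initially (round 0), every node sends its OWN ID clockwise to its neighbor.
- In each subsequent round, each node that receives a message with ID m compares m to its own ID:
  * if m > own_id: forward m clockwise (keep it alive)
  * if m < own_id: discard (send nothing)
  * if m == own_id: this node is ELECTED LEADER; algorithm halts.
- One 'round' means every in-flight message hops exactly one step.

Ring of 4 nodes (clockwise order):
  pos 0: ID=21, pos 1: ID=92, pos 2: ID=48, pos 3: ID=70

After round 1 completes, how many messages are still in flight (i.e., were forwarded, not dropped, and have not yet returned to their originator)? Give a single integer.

Round 1: pos1(id92) recv 21: drop; pos2(id48) recv 92: fwd; pos3(id70) recv 48: drop; pos0(id21) recv 70: fwd
After round 1: 2 messages still in flight

Answer: 2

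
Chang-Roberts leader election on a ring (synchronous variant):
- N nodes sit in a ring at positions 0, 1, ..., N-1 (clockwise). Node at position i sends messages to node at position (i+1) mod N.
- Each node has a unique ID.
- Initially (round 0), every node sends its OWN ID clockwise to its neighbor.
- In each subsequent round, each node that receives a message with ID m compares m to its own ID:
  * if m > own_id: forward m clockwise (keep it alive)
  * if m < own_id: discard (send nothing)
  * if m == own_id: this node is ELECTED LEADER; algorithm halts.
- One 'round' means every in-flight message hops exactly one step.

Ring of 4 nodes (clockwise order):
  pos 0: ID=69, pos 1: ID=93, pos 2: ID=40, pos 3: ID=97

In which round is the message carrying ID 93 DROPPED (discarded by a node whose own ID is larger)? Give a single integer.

Answer: 2

Derivation:
Round 1: pos1(id93) recv 69: drop; pos2(id40) recv 93: fwd; pos3(id97) recv 40: drop; pos0(id69) recv 97: fwd
Round 2: pos3(id97) recv 93: drop; pos1(id93) recv 97: fwd
Round 3: pos2(id40) recv 97: fwd
Round 4: pos3(id97) recv 97: ELECTED
Message ID 93 originates at pos 1; dropped at pos 3 in round 2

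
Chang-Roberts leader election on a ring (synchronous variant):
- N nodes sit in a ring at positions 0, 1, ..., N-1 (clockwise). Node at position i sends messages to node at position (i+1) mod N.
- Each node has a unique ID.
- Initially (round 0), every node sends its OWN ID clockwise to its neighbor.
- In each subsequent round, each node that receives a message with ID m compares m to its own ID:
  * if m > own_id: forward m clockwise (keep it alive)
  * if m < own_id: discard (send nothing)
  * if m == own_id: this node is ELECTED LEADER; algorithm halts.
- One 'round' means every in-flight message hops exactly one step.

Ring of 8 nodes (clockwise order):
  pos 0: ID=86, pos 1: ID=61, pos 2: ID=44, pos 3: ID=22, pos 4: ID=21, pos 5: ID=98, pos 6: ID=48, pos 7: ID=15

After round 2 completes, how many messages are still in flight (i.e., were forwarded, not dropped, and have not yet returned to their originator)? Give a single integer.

Answer: 4

Derivation:
Round 1: pos1(id61) recv 86: fwd; pos2(id44) recv 61: fwd; pos3(id22) recv 44: fwd; pos4(id21) recv 22: fwd; pos5(id98) recv 21: drop; pos6(id48) recv 98: fwd; pos7(id15) recv 48: fwd; pos0(id86) recv 15: drop
Round 2: pos2(id44) recv 86: fwd; pos3(id22) recv 61: fwd; pos4(id21) recv 44: fwd; pos5(id98) recv 22: drop; pos7(id15) recv 98: fwd; pos0(id86) recv 48: drop
After round 2: 4 messages still in flight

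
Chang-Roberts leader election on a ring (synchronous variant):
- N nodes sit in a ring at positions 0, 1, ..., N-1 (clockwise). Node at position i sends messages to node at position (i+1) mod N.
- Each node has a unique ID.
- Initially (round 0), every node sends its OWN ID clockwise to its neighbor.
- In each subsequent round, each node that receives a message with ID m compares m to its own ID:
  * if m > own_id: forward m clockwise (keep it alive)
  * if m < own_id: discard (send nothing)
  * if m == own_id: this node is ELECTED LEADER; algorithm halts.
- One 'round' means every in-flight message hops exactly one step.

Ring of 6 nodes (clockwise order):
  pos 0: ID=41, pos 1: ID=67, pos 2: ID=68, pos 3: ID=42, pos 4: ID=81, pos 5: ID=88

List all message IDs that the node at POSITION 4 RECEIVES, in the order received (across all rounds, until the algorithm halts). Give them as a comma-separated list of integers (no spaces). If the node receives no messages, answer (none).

Round 1: pos1(id67) recv 41: drop; pos2(id68) recv 67: drop; pos3(id42) recv 68: fwd; pos4(id81) recv 42: drop; pos5(id88) recv 81: drop; pos0(id41) recv 88: fwd
Round 2: pos4(id81) recv 68: drop; pos1(id67) recv 88: fwd
Round 3: pos2(id68) recv 88: fwd
Round 4: pos3(id42) recv 88: fwd
Round 5: pos4(id81) recv 88: fwd
Round 6: pos5(id88) recv 88: ELECTED

Answer: 42,68,88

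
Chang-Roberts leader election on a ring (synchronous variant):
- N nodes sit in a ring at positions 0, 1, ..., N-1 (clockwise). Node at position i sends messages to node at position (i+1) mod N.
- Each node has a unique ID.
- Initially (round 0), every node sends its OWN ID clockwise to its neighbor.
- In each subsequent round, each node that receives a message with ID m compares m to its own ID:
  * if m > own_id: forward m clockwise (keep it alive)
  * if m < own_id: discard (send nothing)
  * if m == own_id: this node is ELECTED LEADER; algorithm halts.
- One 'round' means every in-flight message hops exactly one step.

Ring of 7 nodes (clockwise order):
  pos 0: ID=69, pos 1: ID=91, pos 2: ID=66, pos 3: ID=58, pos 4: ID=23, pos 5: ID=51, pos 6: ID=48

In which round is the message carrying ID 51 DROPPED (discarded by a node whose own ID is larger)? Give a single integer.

Answer: 2

Derivation:
Round 1: pos1(id91) recv 69: drop; pos2(id66) recv 91: fwd; pos3(id58) recv 66: fwd; pos4(id23) recv 58: fwd; pos5(id51) recv 23: drop; pos6(id48) recv 51: fwd; pos0(id69) recv 48: drop
Round 2: pos3(id58) recv 91: fwd; pos4(id23) recv 66: fwd; pos5(id51) recv 58: fwd; pos0(id69) recv 51: drop
Round 3: pos4(id23) recv 91: fwd; pos5(id51) recv 66: fwd; pos6(id48) recv 58: fwd
Round 4: pos5(id51) recv 91: fwd; pos6(id48) recv 66: fwd; pos0(id69) recv 58: drop
Round 5: pos6(id48) recv 91: fwd; pos0(id69) recv 66: drop
Round 6: pos0(id69) recv 91: fwd
Round 7: pos1(id91) recv 91: ELECTED
Message ID 51 originates at pos 5; dropped at pos 0 in round 2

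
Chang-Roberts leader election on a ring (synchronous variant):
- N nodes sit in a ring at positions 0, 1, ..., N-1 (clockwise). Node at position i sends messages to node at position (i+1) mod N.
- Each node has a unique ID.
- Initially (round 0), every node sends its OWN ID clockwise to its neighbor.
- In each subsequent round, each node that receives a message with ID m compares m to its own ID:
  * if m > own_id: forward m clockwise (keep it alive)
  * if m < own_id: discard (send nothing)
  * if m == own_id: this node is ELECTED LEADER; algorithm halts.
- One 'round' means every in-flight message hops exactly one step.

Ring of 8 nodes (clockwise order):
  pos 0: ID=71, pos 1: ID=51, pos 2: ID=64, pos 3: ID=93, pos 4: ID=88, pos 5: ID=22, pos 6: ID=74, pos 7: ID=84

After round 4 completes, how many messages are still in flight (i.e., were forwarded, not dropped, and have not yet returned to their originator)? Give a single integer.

Round 1: pos1(id51) recv 71: fwd; pos2(id64) recv 51: drop; pos3(id93) recv 64: drop; pos4(id88) recv 93: fwd; pos5(id22) recv 88: fwd; pos6(id74) recv 22: drop; pos7(id84) recv 74: drop; pos0(id71) recv 84: fwd
Round 2: pos2(id64) recv 71: fwd; pos5(id22) recv 93: fwd; pos6(id74) recv 88: fwd; pos1(id51) recv 84: fwd
Round 3: pos3(id93) recv 71: drop; pos6(id74) recv 93: fwd; pos7(id84) recv 88: fwd; pos2(id64) recv 84: fwd
Round 4: pos7(id84) recv 93: fwd; pos0(id71) recv 88: fwd; pos3(id93) recv 84: drop
After round 4: 2 messages still in flight

Answer: 2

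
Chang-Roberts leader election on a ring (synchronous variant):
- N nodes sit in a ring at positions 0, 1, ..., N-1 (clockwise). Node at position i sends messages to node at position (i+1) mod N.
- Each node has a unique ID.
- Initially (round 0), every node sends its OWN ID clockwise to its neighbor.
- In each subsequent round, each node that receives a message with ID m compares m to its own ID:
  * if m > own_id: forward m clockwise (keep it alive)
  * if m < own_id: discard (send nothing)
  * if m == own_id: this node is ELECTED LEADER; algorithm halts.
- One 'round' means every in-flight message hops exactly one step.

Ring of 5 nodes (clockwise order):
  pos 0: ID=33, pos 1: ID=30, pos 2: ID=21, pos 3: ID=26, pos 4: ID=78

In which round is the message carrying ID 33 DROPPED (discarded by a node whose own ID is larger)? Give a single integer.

Round 1: pos1(id30) recv 33: fwd; pos2(id21) recv 30: fwd; pos3(id26) recv 21: drop; pos4(id78) recv 26: drop; pos0(id33) recv 78: fwd
Round 2: pos2(id21) recv 33: fwd; pos3(id26) recv 30: fwd; pos1(id30) recv 78: fwd
Round 3: pos3(id26) recv 33: fwd; pos4(id78) recv 30: drop; pos2(id21) recv 78: fwd
Round 4: pos4(id78) recv 33: drop; pos3(id26) recv 78: fwd
Round 5: pos4(id78) recv 78: ELECTED
Message ID 33 originates at pos 0; dropped at pos 4 in round 4

Answer: 4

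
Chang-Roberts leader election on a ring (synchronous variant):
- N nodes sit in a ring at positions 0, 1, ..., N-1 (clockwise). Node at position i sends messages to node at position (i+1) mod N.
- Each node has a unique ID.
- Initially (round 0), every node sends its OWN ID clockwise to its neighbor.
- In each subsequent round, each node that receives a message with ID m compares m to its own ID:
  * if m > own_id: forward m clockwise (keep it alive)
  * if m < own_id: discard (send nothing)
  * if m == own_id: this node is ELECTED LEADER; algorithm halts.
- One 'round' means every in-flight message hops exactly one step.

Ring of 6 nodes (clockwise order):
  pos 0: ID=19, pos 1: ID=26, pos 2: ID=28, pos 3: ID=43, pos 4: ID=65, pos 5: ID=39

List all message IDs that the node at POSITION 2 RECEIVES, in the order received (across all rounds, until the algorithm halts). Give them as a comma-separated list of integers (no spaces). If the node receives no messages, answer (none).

Answer: 26,39,65

Derivation:
Round 1: pos1(id26) recv 19: drop; pos2(id28) recv 26: drop; pos3(id43) recv 28: drop; pos4(id65) recv 43: drop; pos5(id39) recv 65: fwd; pos0(id19) recv 39: fwd
Round 2: pos0(id19) recv 65: fwd; pos1(id26) recv 39: fwd
Round 3: pos1(id26) recv 65: fwd; pos2(id28) recv 39: fwd
Round 4: pos2(id28) recv 65: fwd; pos3(id43) recv 39: drop
Round 5: pos3(id43) recv 65: fwd
Round 6: pos4(id65) recv 65: ELECTED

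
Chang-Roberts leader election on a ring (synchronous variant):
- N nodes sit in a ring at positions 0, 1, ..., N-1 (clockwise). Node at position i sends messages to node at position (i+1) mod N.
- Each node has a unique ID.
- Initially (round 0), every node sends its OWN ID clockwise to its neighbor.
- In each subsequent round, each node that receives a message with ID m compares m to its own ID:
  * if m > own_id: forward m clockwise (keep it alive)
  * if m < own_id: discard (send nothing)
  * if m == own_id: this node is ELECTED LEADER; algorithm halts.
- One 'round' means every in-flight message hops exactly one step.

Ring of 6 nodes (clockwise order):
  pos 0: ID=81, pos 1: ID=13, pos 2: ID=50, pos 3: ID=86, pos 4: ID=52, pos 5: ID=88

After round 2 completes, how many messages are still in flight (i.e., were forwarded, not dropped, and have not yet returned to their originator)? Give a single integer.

Answer: 2

Derivation:
Round 1: pos1(id13) recv 81: fwd; pos2(id50) recv 13: drop; pos3(id86) recv 50: drop; pos4(id52) recv 86: fwd; pos5(id88) recv 52: drop; pos0(id81) recv 88: fwd
Round 2: pos2(id50) recv 81: fwd; pos5(id88) recv 86: drop; pos1(id13) recv 88: fwd
After round 2: 2 messages still in flight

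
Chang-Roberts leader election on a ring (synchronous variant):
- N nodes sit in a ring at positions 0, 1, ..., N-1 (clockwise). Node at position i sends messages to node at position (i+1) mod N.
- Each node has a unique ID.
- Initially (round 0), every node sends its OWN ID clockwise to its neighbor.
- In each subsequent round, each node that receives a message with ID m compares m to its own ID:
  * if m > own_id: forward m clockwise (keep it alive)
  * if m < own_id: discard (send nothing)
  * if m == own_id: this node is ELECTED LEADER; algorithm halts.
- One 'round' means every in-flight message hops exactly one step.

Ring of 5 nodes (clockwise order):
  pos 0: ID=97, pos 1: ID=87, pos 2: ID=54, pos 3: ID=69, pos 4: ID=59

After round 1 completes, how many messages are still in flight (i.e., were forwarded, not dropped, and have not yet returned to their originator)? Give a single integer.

Answer: 3

Derivation:
Round 1: pos1(id87) recv 97: fwd; pos2(id54) recv 87: fwd; pos3(id69) recv 54: drop; pos4(id59) recv 69: fwd; pos0(id97) recv 59: drop
After round 1: 3 messages still in flight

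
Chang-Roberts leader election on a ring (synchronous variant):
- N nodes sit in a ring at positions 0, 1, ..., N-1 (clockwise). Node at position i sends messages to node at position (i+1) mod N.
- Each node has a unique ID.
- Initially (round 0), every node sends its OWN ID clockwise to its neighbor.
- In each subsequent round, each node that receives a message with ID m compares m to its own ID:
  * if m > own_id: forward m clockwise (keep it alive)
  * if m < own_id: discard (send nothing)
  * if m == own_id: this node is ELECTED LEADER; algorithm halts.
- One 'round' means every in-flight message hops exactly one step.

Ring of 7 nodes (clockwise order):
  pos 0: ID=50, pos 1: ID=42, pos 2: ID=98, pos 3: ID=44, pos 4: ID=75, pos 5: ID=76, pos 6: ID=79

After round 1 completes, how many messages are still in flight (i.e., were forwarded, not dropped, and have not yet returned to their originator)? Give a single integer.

Round 1: pos1(id42) recv 50: fwd; pos2(id98) recv 42: drop; pos3(id44) recv 98: fwd; pos4(id75) recv 44: drop; pos5(id76) recv 75: drop; pos6(id79) recv 76: drop; pos0(id50) recv 79: fwd
After round 1: 3 messages still in flight

Answer: 3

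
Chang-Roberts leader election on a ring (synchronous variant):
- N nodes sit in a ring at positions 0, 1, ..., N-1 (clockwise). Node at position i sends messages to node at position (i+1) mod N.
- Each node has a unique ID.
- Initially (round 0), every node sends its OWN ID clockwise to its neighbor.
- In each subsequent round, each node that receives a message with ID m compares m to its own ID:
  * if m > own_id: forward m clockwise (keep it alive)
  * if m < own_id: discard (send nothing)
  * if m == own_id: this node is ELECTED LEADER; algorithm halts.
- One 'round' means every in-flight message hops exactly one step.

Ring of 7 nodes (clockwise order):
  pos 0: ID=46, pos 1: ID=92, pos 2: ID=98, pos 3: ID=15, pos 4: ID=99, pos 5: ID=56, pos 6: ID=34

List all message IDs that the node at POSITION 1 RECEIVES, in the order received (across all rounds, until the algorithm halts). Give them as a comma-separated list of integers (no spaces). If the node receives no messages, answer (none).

Round 1: pos1(id92) recv 46: drop; pos2(id98) recv 92: drop; pos3(id15) recv 98: fwd; pos4(id99) recv 15: drop; pos5(id56) recv 99: fwd; pos6(id34) recv 56: fwd; pos0(id46) recv 34: drop
Round 2: pos4(id99) recv 98: drop; pos6(id34) recv 99: fwd; pos0(id46) recv 56: fwd
Round 3: pos0(id46) recv 99: fwd; pos1(id92) recv 56: drop
Round 4: pos1(id92) recv 99: fwd
Round 5: pos2(id98) recv 99: fwd
Round 6: pos3(id15) recv 99: fwd
Round 7: pos4(id99) recv 99: ELECTED

Answer: 46,56,99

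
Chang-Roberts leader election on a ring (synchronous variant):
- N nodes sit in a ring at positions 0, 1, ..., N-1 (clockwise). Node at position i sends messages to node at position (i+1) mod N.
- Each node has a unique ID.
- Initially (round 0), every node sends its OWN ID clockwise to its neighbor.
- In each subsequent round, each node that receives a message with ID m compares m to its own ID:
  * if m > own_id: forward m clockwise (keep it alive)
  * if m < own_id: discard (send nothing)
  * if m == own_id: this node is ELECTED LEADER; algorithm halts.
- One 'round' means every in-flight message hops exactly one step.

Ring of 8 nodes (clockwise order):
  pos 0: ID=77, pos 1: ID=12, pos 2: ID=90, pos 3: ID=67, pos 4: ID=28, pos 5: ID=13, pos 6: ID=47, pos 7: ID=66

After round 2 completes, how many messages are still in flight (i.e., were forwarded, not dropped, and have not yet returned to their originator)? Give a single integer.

Round 1: pos1(id12) recv 77: fwd; pos2(id90) recv 12: drop; pos3(id67) recv 90: fwd; pos4(id28) recv 67: fwd; pos5(id13) recv 28: fwd; pos6(id47) recv 13: drop; pos7(id66) recv 47: drop; pos0(id77) recv 66: drop
Round 2: pos2(id90) recv 77: drop; pos4(id28) recv 90: fwd; pos5(id13) recv 67: fwd; pos6(id47) recv 28: drop
After round 2: 2 messages still in flight

Answer: 2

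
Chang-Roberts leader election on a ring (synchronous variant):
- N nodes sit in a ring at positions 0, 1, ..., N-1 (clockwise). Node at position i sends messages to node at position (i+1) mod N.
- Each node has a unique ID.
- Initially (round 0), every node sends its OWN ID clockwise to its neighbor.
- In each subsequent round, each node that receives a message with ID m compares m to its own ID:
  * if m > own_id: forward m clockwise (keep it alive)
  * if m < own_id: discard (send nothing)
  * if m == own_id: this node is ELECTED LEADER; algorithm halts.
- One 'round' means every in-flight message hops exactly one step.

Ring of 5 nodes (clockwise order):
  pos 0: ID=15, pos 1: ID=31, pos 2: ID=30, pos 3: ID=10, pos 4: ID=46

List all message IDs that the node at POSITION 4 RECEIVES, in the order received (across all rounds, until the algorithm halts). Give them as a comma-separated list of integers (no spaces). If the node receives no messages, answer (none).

Answer: 10,30,31,46

Derivation:
Round 1: pos1(id31) recv 15: drop; pos2(id30) recv 31: fwd; pos3(id10) recv 30: fwd; pos4(id46) recv 10: drop; pos0(id15) recv 46: fwd
Round 2: pos3(id10) recv 31: fwd; pos4(id46) recv 30: drop; pos1(id31) recv 46: fwd
Round 3: pos4(id46) recv 31: drop; pos2(id30) recv 46: fwd
Round 4: pos3(id10) recv 46: fwd
Round 5: pos4(id46) recv 46: ELECTED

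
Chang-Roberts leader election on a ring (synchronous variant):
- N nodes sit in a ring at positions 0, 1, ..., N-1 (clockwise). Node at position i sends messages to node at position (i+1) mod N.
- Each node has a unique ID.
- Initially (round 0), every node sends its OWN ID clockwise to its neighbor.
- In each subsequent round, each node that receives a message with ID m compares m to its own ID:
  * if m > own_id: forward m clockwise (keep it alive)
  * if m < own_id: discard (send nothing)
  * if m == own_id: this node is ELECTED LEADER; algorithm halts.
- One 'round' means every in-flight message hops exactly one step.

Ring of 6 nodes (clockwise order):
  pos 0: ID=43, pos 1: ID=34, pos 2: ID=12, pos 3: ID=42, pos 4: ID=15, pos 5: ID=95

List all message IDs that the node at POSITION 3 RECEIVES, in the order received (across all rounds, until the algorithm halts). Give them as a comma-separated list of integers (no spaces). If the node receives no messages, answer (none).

Answer: 12,34,43,95

Derivation:
Round 1: pos1(id34) recv 43: fwd; pos2(id12) recv 34: fwd; pos3(id42) recv 12: drop; pos4(id15) recv 42: fwd; pos5(id95) recv 15: drop; pos0(id43) recv 95: fwd
Round 2: pos2(id12) recv 43: fwd; pos3(id42) recv 34: drop; pos5(id95) recv 42: drop; pos1(id34) recv 95: fwd
Round 3: pos3(id42) recv 43: fwd; pos2(id12) recv 95: fwd
Round 4: pos4(id15) recv 43: fwd; pos3(id42) recv 95: fwd
Round 5: pos5(id95) recv 43: drop; pos4(id15) recv 95: fwd
Round 6: pos5(id95) recv 95: ELECTED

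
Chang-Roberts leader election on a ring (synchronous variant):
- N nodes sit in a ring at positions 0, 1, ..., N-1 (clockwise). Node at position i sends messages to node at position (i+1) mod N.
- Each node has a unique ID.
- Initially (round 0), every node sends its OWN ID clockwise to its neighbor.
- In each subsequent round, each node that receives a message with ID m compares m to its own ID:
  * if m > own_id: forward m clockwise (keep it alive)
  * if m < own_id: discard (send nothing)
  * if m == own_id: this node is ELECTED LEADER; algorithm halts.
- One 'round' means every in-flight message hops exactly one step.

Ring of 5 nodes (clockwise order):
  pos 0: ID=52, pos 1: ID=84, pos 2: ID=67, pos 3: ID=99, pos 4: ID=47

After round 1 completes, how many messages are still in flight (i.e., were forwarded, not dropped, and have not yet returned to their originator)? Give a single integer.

Round 1: pos1(id84) recv 52: drop; pos2(id67) recv 84: fwd; pos3(id99) recv 67: drop; pos4(id47) recv 99: fwd; pos0(id52) recv 47: drop
After round 1: 2 messages still in flight

Answer: 2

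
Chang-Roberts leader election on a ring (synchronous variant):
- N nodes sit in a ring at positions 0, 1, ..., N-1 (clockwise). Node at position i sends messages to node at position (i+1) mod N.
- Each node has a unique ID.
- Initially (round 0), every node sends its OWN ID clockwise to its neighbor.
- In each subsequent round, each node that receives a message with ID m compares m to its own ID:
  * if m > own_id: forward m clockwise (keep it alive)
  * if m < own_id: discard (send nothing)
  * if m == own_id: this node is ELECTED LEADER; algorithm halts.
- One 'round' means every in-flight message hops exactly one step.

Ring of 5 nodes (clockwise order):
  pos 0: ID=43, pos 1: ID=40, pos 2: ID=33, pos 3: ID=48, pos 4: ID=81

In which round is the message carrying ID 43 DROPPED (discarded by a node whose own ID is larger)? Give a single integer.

Round 1: pos1(id40) recv 43: fwd; pos2(id33) recv 40: fwd; pos3(id48) recv 33: drop; pos4(id81) recv 48: drop; pos0(id43) recv 81: fwd
Round 2: pos2(id33) recv 43: fwd; pos3(id48) recv 40: drop; pos1(id40) recv 81: fwd
Round 3: pos3(id48) recv 43: drop; pos2(id33) recv 81: fwd
Round 4: pos3(id48) recv 81: fwd
Round 5: pos4(id81) recv 81: ELECTED
Message ID 43 originates at pos 0; dropped at pos 3 in round 3

Answer: 3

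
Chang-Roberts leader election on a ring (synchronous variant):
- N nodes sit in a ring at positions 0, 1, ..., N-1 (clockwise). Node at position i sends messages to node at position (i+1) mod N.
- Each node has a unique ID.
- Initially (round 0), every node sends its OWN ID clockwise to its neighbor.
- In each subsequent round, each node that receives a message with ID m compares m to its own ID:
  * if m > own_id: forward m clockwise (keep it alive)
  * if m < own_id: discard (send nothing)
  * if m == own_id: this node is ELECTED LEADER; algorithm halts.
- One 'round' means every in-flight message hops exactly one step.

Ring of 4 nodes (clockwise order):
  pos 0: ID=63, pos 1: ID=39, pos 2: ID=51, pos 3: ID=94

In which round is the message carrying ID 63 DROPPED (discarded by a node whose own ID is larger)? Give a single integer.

Round 1: pos1(id39) recv 63: fwd; pos2(id51) recv 39: drop; pos3(id94) recv 51: drop; pos0(id63) recv 94: fwd
Round 2: pos2(id51) recv 63: fwd; pos1(id39) recv 94: fwd
Round 3: pos3(id94) recv 63: drop; pos2(id51) recv 94: fwd
Round 4: pos3(id94) recv 94: ELECTED
Message ID 63 originates at pos 0; dropped at pos 3 in round 3

Answer: 3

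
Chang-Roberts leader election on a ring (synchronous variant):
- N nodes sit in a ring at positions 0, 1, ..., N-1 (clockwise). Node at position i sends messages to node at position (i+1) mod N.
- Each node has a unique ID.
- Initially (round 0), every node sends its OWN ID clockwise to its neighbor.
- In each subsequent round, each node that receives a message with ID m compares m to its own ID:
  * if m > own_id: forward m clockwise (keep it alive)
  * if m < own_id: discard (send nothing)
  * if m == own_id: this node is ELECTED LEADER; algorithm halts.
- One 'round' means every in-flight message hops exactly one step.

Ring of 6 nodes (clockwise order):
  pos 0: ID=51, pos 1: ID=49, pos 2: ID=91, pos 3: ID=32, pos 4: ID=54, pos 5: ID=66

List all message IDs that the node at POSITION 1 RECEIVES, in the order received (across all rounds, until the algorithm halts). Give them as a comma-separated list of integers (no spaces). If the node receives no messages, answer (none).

Answer: 51,66,91

Derivation:
Round 1: pos1(id49) recv 51: fwd; pos2(id91) recv 49: drop; pos3(id32) recv 91: fwd; pos4(id54) recv 32: drop; pos5(id66) recv 54: drop; pos0(id51) recv 66: fwd
Round 2: pos2(id91) recv 51: drop; pos4(id54) recv 91: fwd; pos1(id49) recv 66: fwd
Round 3: pos5(id66) recv 91: fwd; pos2(id91) recv 66: drop
Round 4: pos0(id51) recv 91: fwd
Round 5: pos1(id49) recv 91: fwd
Round 6: pos2(id91) recv 91: ELECTED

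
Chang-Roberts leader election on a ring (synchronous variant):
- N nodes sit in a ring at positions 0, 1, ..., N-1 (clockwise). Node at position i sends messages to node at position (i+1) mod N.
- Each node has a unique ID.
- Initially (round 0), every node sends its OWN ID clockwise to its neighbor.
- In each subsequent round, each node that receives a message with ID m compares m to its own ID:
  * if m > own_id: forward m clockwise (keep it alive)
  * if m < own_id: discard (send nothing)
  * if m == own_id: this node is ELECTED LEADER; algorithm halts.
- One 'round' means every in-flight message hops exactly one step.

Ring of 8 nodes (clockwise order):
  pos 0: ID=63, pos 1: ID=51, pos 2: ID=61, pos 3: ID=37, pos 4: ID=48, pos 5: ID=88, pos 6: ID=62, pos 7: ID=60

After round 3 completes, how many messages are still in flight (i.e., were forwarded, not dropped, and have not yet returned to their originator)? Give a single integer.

Answer: 2

Derivation:
Round 1: pos1(id51) recv 63: fwd; pos2(id61) recv 51: drop; pos3(id37) recv 61: fwd; pos4(id48) recv 37: drop; pos5(id88) recv 48: drop; pos6(id62) recv 88: fwd; pos7(id60) recv 62: fwd; pos0(id63) recv 60: drop
Round 2: pos2(id61) recv 63: fwd; pos4(id48) recv 61: fwd; pos7(id60) recv 88: fwd; pos0(id63) recv 62: drop
Round 3: pos3(id37) recv 63: fwd; pos5(id88) recv 61: drop; pos0(id63) recv 88: fwd
After round 3: 2 messages still in flight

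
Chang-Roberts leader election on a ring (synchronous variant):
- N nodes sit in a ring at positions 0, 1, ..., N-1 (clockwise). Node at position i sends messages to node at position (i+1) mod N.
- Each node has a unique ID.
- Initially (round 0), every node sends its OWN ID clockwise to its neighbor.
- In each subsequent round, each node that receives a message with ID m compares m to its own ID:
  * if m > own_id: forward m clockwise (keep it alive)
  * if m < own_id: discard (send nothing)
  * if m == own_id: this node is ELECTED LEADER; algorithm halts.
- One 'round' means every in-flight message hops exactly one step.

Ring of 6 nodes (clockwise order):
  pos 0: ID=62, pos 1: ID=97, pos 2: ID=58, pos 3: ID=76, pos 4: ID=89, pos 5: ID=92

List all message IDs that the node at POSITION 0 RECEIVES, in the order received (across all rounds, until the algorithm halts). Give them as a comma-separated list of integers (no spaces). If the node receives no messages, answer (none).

Answer: 92,97

Derivation:
Round 1: pos1(id97) recv 62: drop; pos2(id58) recv 97: fwd; pos3(id76) recv 58: drop; pos4(id89) recv 76: drop; pos5(id92) recv 89: drop; pos0(id62) recv 92: fwd
Round 2: pos3(id76) recv 97: fwd; pos1(id97) recv 92: drop
Round 3: pos4(id89) recv 97: fwd
Round 4: pos5(id92) recv 97: fwd
Round 5: pos0(id62) recv 97: fwd
Round 6: pos1(id97) recv 97: ELECTED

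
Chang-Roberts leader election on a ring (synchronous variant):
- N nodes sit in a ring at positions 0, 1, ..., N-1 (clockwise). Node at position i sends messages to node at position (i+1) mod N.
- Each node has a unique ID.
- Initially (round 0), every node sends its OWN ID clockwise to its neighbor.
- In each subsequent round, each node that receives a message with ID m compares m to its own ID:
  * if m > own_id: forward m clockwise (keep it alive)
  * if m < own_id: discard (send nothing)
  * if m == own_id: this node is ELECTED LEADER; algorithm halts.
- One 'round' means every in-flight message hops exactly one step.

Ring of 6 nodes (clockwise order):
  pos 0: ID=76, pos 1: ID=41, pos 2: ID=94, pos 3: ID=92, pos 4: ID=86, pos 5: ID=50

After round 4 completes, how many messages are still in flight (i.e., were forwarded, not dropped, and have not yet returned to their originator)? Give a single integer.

Round 1: pos1(id41) recv 76: fwd; pos2(id94) recv 41: drop; pos3(id92) recv 94: fwd; pos4(id86) recv 92: fwd; pos5(id50) recv 86: fwd; pos0(id76) recv 50: drop
Round 2: pos2(id94) recv 76: drop; pos4(id86) recv 94: fwd; pos5(id50) recv 92: fwd; pos0(id76) recv 86: fwd
Round 3: pos5(id50) recv 94: fwd; pos0(id76) recv 92: fwd; pos1(id41) recv 86: fwd
Round 4: pos0(id76) recv 94: fwd; pos1(id41) recv 92: fwd; pos2(id94) recv 86: drop
After round 4: 2 messages still in flight

Answer: 2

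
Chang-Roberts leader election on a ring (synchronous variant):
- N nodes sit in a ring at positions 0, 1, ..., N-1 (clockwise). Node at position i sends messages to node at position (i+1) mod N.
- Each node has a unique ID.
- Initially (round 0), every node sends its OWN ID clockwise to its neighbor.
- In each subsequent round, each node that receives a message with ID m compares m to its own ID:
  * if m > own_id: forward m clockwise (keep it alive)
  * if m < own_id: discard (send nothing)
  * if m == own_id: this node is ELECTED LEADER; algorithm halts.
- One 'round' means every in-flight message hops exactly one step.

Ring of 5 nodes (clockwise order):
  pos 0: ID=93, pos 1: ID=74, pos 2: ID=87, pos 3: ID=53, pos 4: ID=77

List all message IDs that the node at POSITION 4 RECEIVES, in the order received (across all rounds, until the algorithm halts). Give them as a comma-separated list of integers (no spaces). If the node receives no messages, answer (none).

Answer: 53,87,93

Derivation:
Round 1: pos1(id74) recv 93: fwd; pos2(id87) recv 74: drop; pos3(id53) recv 87: fwd; pos4(id77) recv 53: drop; pos0(id93) recv 77: drop
Round 2: pos2(id87) recv 93: fwd; pos4(id77) recv 87: fwd
Round 3: pos3(id53) recv 93: fwd; pos0(id93) recv 87: drop
Round 4: pos4(id77) recv 93: fwd
Round 5: pos0(id93) recv 93: ELECTED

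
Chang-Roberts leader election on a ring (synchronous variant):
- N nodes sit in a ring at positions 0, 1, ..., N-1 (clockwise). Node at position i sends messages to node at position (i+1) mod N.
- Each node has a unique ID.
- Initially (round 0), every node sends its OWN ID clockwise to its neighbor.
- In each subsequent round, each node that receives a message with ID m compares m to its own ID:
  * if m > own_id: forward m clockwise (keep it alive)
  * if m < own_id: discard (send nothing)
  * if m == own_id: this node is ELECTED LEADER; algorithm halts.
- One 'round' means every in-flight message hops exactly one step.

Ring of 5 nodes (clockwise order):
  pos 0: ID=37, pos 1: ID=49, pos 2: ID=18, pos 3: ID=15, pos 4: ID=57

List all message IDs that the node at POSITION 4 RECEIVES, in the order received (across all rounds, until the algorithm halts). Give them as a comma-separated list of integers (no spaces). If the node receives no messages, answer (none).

Answer: 15,18,49,57

Derivation:
Round 1: pos1(id49) recv 37: drop; pos2(id18) recv 49: fwd; pos3(id15) recv 18: fwd; pos4(id57) recv 15: drop; pos0(id37) recv 57: fwd
Round 2: pos3(id15) recv 49: fwd; pos4(id57) recv 18: drop; pos1(id49) recv 57: fwd
Round 3: pos4(id57) recv 49: drop; pos2(id18) recv 57: fwd
Round 4: pos3(id15) recv 57: fwd
Round 5: pos4(id57) recv 57: ELECTED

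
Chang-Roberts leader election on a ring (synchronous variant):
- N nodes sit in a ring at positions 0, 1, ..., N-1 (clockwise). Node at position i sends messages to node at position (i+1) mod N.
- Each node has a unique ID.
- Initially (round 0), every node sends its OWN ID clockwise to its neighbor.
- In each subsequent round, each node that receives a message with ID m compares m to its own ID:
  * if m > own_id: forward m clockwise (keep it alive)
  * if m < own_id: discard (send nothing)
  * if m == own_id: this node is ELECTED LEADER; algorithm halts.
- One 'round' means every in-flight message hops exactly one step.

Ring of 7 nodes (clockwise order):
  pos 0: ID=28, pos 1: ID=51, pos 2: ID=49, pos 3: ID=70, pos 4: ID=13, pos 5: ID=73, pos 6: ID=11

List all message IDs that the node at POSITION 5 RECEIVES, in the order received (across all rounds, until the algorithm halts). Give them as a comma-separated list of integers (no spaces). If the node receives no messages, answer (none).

Answer: 13,70,73

Derivation:
Round 1: pos1(id51) recv 28: drop; pos2(id49) recv 51: fwd; pos3(id70) recv 49: drop; pos4(id13) recv 70: fwd; pos5(id73) recv 13: drop; pos6(id11) recv 73: fwd; pos0(id28) recv 11: drop
Round 2: pos3(id70) recv 51: drop; pos5(id73) recv 70: drop; pos0(id28) recv 73: fwd
Round 3: pos1(id51) recv 73: fwd
Round 4: pos2(id49) recv 73: fwd
Round 5: pos3(id70) recv 73: fwd
Round 6: pos4(id13) recv 73: fwd
Round 7: pos5(id73) recv 73: ELECTED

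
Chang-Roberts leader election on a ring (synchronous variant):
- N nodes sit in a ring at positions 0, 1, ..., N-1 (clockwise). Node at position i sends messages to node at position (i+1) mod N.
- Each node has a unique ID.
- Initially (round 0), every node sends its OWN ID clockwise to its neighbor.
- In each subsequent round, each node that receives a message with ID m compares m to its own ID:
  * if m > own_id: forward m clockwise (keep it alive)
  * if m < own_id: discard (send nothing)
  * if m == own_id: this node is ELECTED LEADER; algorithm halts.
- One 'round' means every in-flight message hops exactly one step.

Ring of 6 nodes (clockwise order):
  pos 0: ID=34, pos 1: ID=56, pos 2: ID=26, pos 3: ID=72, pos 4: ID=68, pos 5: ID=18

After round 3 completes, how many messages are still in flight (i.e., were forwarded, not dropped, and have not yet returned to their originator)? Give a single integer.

Answer: 2

Derivation:
Round 1: pos1(id56) recv 34: drop; pos2(id26) recv 56: fwd; pos3(id72) recv 26: drop; pos4(id68) recv 72: fwd; pos5(id18) recv 68: fwd; pos0(id34) recv 18: drop
Round 2: pos3(id72) recv 56: drop; pos5(id18) recv 72: fwd; pos0(id34) recv 68: fwd
Round 3: pos0(id34) recv 72: fwd; pos1(id56) recv 68: fwd
After round 3: 2 messages still in flight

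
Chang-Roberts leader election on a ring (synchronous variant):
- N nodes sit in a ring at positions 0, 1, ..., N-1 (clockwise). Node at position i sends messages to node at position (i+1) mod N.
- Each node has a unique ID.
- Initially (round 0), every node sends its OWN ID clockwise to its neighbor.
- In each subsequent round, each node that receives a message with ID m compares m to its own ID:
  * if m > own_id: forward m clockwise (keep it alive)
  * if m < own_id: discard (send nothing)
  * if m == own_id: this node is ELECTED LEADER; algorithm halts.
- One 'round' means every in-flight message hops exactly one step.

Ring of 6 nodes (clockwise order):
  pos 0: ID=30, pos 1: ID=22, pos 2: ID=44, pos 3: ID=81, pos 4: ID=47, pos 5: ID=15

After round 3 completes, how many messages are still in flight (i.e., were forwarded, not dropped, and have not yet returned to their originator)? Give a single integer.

Answer: 2

Derivation:
Round 1: pos1(id22) recv 30: fwd; pos2(id44) recv 22: drop; pos3(id81) recv 44: drop; pos4(id47) recv 81: fwd; pos5(id15) recv 47: fwd; pos0(id30) recv 15: drop
Round 2: pos2(id44) recv 30: drop; pos5(id15) recv 81: fwd; pos0(id30) recv 47: fwd
Round 3: pos0(id30) recv 81: fwd; pos1(id22) recv 47: fwd
After round 3: 2 messages still in flight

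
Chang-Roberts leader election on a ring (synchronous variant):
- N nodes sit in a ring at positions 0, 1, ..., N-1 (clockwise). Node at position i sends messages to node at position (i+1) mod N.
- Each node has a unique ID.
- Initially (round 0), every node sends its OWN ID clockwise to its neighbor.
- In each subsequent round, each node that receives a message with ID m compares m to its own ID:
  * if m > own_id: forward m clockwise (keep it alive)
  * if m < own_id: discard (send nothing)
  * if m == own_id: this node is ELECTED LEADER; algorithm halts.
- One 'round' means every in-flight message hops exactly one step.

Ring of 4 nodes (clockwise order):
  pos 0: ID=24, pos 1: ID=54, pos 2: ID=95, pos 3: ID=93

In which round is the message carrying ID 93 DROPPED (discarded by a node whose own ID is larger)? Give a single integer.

Round 1: pos1(id54) recv 24: drop; pos2(id95) recv 54: drop; pos3(id93) recv 95: fwd; pos0(id24) recv 93: fwd
Round 2: pos0(id24) recv 95: fwd; pos1(id54) recv 93: fwd
Round 3: pos1(id54) recv 95: fwd; pos2(id95) recv 93: drop
Round 4: pos2(id95) recv 95: ELECTED
Message ID 93 originates at pos 3; dropped at pos 2 in round 3

Answer: 3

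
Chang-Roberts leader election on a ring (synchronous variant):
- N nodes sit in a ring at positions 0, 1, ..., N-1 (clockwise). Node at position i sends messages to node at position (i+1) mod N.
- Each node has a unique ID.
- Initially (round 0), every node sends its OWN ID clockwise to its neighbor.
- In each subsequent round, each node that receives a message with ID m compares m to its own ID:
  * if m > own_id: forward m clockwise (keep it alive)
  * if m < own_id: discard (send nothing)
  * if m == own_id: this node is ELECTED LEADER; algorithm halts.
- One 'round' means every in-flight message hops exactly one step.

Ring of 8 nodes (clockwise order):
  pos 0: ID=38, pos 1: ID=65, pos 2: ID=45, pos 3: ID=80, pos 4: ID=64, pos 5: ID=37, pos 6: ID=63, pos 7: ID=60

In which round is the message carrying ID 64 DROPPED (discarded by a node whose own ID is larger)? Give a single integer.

Round 1: pos1(id65) recv 38: drop; pos2(id45) recv 65: fwd; pos3(id80) recv 45: drop; pos4(id64) recv 80: fwd; pos5(id37) recv 64: fwd; pos6(id63) recv 37: drop; pos7(id60) recv 63: fwd; pos0(id38) recv 60: fwd
Round 2: pos3(id80) recv 65: drop; pos5(id37) recv 80: fwd; pos6(id63) recv 64: fwd; pos0(id38) recv 63: fwd; pos1(id65) recv 60: drop
Round 3: pos6(id63) recv 80: fwd; pos7(id60) recv 64: fwd; pos1(id65) recv 63: drop
Round 4: pos7(id60) recv 80: fwd; pos0(id38) recv 64: fwd
Round 5: pos0(id38) recv 80: fwd; pos1(id65) recv 64: drop
Round 6: pos1(id65) recv 80: fwd
Round 7: pos2(id45) recv 80: fwd
Round 8: pos3(id80) recv 80: ELECTED
Message ID 64 originates at pos 4; dropped at pos 1 in round 5

Answer: 5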